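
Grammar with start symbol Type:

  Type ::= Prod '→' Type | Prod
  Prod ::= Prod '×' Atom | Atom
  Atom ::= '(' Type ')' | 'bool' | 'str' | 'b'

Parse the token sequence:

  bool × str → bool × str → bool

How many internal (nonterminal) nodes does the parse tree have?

[Type [Prod [Prod [Atom bool]] × [Atom str]] → [Type [Prod [Prod [Atom bool]] × [Atom str]] → [Type [Prod [Atom bool]]]]]

13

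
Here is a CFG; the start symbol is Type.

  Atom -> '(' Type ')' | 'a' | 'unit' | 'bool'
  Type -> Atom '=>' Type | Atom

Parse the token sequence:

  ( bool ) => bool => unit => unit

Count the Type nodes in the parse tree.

[Type [Atom ( [Type [Atom bool]] )] => [Type [Atom bool] => [Type [Atom unit] => [Type [Atom unit]]]]]

5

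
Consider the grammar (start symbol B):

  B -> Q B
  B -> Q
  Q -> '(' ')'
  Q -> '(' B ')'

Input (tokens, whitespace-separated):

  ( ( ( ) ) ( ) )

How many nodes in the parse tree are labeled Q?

[B [Q ( [B [Q ( [B [Q ( )]] )] [B [Q ( )]]] )]]

4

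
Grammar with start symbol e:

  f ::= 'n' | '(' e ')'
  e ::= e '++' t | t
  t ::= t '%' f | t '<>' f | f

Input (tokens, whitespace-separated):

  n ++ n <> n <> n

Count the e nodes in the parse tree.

2

[e [e [t [f n]]] ++ [t [t [t [f n]] <> [f n]] <> [f n]]]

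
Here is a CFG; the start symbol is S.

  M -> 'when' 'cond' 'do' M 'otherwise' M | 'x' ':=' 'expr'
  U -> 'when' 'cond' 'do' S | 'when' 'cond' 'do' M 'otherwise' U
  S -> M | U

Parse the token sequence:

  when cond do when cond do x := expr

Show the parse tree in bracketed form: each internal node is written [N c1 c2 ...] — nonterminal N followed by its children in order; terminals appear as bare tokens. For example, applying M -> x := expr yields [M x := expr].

S
U
when cond do S
when cond do U
when cond do when cond do S
when cond do when cond do M
when cond do when cond do x := expr

[S [U when cond do [S [U when cond do [S [M x := expr]]]]]]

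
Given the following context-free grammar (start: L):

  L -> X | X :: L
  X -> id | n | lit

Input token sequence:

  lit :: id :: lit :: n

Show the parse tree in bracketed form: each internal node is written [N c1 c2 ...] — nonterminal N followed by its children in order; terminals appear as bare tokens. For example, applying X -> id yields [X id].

L
X :: L
lit :: L
lit :: X :: L
lit :: id :: L
lit :: id :: X :: L
lit :: id :: lit :: L
lit :: id :: lit :: X
lit :: id :: lit :: n

[L [X lit] :: [L [X id] :: [L [X lit] :: [L [X n]]]]]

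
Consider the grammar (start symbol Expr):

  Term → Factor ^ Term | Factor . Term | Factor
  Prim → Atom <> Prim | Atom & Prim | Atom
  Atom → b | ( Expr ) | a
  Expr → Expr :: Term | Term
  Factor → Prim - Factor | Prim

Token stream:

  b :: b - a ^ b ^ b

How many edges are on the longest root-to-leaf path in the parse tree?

[Expr [Expr [Term [Factor [Prim [Atom b]]]]] :: [Term [Factor [Prim [Atom b]] - [Factor [Prim [Atom a]]]] ^ [Term [Factor [Prim [Atom b]]] ^ [Term [Factor [Prim [Atom b]]]]]]]

7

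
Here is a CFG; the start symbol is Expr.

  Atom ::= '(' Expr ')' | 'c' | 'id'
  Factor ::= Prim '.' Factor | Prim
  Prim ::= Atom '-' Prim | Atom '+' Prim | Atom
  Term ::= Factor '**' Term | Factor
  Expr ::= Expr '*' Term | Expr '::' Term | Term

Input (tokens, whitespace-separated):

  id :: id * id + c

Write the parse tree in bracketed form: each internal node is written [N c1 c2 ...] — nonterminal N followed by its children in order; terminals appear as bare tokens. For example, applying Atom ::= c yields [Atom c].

[Expr [Expr [Expr [Term [Factor [Prim [Atom id]]]]] :: [Term [Factor [Prim [Atom id]]]]] * [Term [Factor [Prim [Atom id] + [Prim [Atom c]]]]]]

Expr
Expr * Term
Expr :: Term * Term
Term :: Term * Term
Factor :: Term * Term
Prim :: Term * Term
Atom :: Term * Term
id :: Term * Term
id :: Factor * Term
id :: Prim * Term
id :: Atom * Term
id :: id * Term
id :: id * Factor
id :: id * Prim
id :: id * Atom + Prim
id :: id * id + Prim
id :: id * id + Atom
id :: id * id + c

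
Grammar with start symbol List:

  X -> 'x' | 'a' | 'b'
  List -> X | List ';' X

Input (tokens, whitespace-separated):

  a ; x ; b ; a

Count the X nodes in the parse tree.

[List [List [List [List [X a]] ; [X x]] ; [X b]] ; [X a]]

4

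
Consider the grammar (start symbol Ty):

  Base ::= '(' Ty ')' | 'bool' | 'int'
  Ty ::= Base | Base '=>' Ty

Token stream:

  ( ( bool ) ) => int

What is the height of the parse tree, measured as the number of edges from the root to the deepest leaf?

[Ty [Base ( [Ty [Base ( [Ty [Base bool]] )]] )] => [Ty [Base int]]]

6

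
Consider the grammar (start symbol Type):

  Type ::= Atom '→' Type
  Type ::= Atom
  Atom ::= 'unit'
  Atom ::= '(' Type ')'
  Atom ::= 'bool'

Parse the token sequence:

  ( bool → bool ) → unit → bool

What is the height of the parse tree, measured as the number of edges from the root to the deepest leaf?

[Type [Atom ( [Type [Atom bool] → [Type [Atom bool]]] )] → [Type [Atom unit] → [Type [Atom bool]]]]

5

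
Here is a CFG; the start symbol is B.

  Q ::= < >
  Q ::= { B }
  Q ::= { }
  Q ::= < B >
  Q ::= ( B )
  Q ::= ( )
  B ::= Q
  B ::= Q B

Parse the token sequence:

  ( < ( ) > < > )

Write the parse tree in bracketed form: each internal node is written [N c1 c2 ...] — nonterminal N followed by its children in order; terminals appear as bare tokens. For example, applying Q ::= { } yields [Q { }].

B
Q
( B )
( Q B )
( < B > B )
( < Q > B )
( < ( ) > B )
( < ( ) > Q )
( < ( ) > < > )

[B [Q ( [B [Q < [B [Q ( )]] >] [B [Q < >]]] )]]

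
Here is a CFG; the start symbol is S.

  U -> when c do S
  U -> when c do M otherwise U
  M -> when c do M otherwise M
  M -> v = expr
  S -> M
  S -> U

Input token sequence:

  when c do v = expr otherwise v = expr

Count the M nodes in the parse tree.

3

[S [M when c do [M v = expr] otherwise [M v = expr]]]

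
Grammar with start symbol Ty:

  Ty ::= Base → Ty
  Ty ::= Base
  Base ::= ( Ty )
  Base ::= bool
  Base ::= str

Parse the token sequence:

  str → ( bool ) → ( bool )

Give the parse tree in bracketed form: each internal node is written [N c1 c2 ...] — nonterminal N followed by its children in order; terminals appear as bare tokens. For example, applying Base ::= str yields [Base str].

[Ty [Base str] → [Ty [Base ( [Ty [Base bool]] )] → [Ty [Base ( [Ty [Base bool]] )]]]]

Ty
Base → Ty
str → Ty
str → Base → Ty
str → ( Ty ) → Ty
str → ( Base ) → Ty
str → ( bool ) → Ty
str → ( bool ) → Base
str → ( bool ) → ( Ty )
str → ( bool ) → ( Base )
str → ( bool ) → ( bool )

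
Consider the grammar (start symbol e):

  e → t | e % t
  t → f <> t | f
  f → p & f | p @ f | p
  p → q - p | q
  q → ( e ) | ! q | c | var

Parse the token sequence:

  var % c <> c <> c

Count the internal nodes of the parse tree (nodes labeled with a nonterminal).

[e [e [t [f [p [q var]]]]] % [t [f [p [q c]]] <> [t [f [p [q c]]] <> [t [f [p [q c]]]]]]]

18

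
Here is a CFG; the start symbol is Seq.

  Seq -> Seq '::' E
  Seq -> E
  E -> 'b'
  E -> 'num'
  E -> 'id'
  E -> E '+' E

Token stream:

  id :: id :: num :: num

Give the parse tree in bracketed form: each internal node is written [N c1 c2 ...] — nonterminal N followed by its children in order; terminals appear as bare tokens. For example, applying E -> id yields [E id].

Seq
Seq :: E
Seq :: E :: E
Seq :: E :: E :: E
E :: E :: E :: E
id :: E :: E :: E
id :: id :: E :: E
id :: id :: num :: E
id :: id :: num :: num

[Seq [Seq [Seq [Seq [E id]] :: [E id]] :: [E num]] :: [E num]]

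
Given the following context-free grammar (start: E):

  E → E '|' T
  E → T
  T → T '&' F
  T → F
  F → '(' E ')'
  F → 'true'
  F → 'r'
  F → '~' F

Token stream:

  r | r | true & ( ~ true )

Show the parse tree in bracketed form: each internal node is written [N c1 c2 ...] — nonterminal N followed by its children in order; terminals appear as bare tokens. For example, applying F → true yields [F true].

[E [E [E [T [F r]]] | [T [F r]]] | [T [T [F true]] & [F ( [E [T [F ~ [F true]]]] )]]]

E
E | T
E | T | T
T | T | T
F | T | T
r | T | T
r | F | T
r | r | T
r | r | T & F
r | r | F & F
r | r | true & F
r | r | true & ( E )
r | r | true & ( T )
r | r | true & ( F )
r | r | true & ( ~ F )
r | r | true & ( ~ true )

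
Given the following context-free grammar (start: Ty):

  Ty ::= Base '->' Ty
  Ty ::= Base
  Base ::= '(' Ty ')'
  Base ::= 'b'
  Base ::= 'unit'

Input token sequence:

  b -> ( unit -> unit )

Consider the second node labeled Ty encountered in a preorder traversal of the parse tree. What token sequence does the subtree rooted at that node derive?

[Ty [Base b] -> [Ty [Base ( [Ty [Base unit] -> [Ty [Base unit]]] )]]]

( unit -> unit )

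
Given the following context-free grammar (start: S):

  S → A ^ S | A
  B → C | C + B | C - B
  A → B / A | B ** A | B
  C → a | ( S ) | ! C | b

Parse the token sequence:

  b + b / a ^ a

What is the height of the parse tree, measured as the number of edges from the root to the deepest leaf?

5

[S [A [B [C b] + [B [C b]]] / [A [B [C a]]]] ^ [S [A [B [C a]]]]]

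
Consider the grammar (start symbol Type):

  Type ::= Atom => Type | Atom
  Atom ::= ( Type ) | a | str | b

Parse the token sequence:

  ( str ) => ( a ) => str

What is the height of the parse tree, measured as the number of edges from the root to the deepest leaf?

[Type [Atom ( [Type [Atom str]] )] => [Type [Atom ( [Type [Atom a]] )] => [Type [Atom str]]]]

5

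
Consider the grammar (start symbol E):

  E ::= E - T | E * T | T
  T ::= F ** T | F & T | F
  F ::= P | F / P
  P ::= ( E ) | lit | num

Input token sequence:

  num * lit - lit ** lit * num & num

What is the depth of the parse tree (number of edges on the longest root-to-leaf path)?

7

[E [E [E [E [T [F [P num]]]] * [T [F [P lit]]]] - [T [F [P lit]] ** [T [F [P lit]]]]] * [T [F [P num]] & [T [F [P num]]]]]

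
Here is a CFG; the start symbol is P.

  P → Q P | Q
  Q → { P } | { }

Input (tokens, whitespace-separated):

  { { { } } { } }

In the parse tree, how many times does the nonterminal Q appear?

[P [Q { [P [Q { [P [Q { }]] }] [P [Q { }]]] }]]

4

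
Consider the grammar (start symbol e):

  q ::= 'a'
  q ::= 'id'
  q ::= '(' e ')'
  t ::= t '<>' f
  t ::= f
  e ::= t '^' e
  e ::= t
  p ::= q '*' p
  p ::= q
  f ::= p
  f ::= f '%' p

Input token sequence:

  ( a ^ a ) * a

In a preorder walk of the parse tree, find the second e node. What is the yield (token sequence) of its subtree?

[e [t [f [p [q ( [e [t [f [p [q a]]]] ^ [e [t [f [p [q a]]]]]] )] * [p [q a]]]]]]

a ^ a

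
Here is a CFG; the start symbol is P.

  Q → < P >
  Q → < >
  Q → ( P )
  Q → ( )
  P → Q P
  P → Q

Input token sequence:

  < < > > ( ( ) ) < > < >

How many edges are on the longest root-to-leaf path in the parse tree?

5

[P [Q < [P [Q < >]] >] [P [Q ( [P [Q ( )]] )] [P [Q < >] [P [Q < >]]]]]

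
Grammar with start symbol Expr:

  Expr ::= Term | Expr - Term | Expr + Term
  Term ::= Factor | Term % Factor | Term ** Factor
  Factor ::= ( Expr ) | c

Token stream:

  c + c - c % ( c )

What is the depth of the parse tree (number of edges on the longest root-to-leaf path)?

[Expr [Expr [Expr [Term [Factor c]]] + [Term [Factor c]]] - [Term [Term [Factor c]] % [Factor ( [Expr [Term [Factor c]]] )]]]

6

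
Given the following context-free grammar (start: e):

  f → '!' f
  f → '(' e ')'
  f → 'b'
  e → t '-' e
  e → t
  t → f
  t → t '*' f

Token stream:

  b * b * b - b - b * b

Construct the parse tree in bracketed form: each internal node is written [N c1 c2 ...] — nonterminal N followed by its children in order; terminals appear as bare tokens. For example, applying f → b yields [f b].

e
t - e
t * f - e
t * f * f - e
f * f * f - e
b * f * f - e
b * b * f - e
b * b * b - e
b * b * b - t - e
b * b * b - f - e
b * b * b - b - e
b * b * b - b - t
b * b * b - b - t * f
b * b * b - b - f * f
b * b * b - b - b * f
b * b * b - b - b * b

[e [t [t [t [f b]] * [f b]] * [f b]] - [e [t [f b]] - [e [t [t [f b]] * [f b]]]]]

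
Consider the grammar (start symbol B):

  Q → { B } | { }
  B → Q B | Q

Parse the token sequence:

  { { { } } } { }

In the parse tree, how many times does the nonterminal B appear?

4

[B [Q { [B [Q { [B [Q { }]] }]] }] [B [Q { }]]]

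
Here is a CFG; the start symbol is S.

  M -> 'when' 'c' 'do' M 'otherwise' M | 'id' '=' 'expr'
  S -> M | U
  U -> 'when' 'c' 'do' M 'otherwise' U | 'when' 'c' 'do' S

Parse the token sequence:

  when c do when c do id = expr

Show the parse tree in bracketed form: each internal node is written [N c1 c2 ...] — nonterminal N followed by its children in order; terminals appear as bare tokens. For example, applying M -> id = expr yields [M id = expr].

[S [U when c do [S [U when c do [S [M id = expr]]]]]]

S
U
when c do S
when c do U
when c do when c do S
when c do when c do M
when c do when c do id = expr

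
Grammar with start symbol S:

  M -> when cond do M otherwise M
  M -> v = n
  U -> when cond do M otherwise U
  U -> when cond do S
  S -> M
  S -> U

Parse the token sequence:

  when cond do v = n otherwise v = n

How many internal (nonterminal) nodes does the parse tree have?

[S [M when cond do [M v = n] otherwise [M v = n]]]

4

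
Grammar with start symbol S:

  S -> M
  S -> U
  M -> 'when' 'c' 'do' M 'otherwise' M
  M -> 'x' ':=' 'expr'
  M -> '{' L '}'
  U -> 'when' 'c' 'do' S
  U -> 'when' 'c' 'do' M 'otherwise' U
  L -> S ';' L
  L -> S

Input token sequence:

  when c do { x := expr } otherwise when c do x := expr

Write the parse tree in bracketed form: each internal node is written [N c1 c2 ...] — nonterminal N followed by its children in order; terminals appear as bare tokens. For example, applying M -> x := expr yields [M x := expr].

S
U
when c do M otherwise U
when c do { L } otherwise U
when c do { S } otherwise U
when c do { M } otherwise U
when c do { x := expr } otherwise U
when c do { x := expr } otherwise when c do S
when c do { x := expr } otherwise when c do M
when c do { x := expr } otherwise when c do x := expr

[S [U when c do [M { [L [S [M x := expr]]] }] otherwise [U when c do [S [M x := expr]]]]]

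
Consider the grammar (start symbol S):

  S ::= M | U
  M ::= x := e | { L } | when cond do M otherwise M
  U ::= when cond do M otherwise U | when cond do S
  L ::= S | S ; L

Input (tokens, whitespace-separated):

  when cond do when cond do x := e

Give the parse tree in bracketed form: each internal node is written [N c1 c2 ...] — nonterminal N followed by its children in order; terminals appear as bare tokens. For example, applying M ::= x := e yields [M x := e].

S
U
when cond do S
when cond do U
when cond do when cond do S
when cond do when cond do M
when cond do when cond do x := e

[S [U when cond do [S [U when cond do [S [M x := e]]]]]]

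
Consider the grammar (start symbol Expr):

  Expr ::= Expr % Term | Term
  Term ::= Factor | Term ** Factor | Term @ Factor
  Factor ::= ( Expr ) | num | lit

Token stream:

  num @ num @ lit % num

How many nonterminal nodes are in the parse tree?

[Expr [Expr [Term [Term [Term [Factor num]] @ [Factor num]] @ [Factor lit]]] % [Term [Factor num]]]

10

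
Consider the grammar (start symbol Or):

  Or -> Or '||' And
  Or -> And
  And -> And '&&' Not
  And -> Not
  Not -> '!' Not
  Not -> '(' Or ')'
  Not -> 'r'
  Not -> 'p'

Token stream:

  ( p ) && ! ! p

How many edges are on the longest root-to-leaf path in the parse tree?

[Or [And [And [Not ( [Or [And [Not p]]] )]] && [Not ! [Not ! [Not p]]]]]

7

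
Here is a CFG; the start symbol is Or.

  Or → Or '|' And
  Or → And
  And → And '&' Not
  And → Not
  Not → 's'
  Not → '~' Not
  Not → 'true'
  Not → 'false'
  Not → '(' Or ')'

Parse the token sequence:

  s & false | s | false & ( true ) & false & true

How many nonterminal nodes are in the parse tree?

[Or [Or [Or [And [And [Not s]] & [Not false]]] | [And [Not s]]] | [And [And [And [And [Not false]] & [Not ( [Or [And [Not true]]] )]] & [Not false]] & [Not true]]]

20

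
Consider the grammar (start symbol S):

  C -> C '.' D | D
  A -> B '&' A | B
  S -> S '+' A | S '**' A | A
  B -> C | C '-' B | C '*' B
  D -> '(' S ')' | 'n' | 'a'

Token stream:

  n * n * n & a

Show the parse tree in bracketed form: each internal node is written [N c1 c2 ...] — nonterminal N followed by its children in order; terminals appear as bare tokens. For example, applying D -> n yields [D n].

[S [A [B [C [D n]] * [B [C [D n]] * [B [C [D n]]]]] & [A [B [C [D a]]]]]]

S
A
B & A
C * B & A
D * B & A
n * B & A
n * C * B & A
n * D * B & A
n * n * B & A
n * n * C & A
n * n * D & A
n * n * n & A
n * n * n & B
n * n * n & C
n * n * n & D
n * n * n & a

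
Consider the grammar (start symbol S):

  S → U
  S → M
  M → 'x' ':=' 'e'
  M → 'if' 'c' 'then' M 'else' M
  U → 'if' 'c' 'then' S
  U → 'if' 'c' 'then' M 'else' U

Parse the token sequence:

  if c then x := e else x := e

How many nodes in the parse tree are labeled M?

3

[S [M if c then [M x := e] else [M x := e]]]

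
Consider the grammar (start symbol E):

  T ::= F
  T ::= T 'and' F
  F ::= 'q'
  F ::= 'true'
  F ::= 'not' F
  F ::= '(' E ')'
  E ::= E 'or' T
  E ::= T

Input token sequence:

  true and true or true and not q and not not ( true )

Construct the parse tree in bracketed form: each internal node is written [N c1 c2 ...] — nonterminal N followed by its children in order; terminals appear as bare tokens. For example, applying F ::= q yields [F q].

E
E or T
T or T
T and F or T
F and F or T
true and F or T
true and true or T
true and true or T and F
true and true or T and F and F
true and true or F and F and F
true and true or true and F and F
true and true or true and not F and F
true and true or true and not q and F
true and true or true and not q and not F
true and true or true and not q and not not F
true and true or true and not q and not not ( E )
true and true or true and not q and not not ( T )
true and true or true and not q and not not ( F )
true and true or true and not q and not not ( true )

[E [E [T [T [F true]] and [F true]]] or [T [T [T [F true]] and [F not [F q]]] and [F not [F not [F ( [E [T [F true]]] )]]]]]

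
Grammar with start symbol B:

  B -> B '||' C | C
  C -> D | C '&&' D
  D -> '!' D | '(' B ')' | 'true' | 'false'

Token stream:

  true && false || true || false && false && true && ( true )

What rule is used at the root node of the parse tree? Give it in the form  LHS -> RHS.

B -> B '||' C

[B [B [B [C [C [D true]] && [D false]]] || [C [D true]]] || [C [C [C [C [D false]] && [D false]] && [D true]] && [D ( [B [C [D true]]] )]]]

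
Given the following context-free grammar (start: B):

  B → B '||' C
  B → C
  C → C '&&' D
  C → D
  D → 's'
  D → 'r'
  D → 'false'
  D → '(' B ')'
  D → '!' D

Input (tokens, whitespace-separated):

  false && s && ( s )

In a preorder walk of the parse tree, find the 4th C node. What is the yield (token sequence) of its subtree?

[B [C [C [C [D false]] && [D s]] && [D ( [B [C [D s]]] )]]]

s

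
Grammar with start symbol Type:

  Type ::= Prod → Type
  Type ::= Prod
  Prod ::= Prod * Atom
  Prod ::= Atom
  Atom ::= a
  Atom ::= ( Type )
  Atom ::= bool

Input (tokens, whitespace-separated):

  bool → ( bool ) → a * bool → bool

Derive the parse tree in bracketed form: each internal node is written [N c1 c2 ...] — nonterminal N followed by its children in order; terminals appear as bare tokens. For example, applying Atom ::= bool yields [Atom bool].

Type
Prod → Type
Atom → Type
bool → Type
bool → Prod → Type
bool → Atom → Type
bool → ( Type ) → Type
bool → ( Prod ) → Type
bool → ( Atom ) → Type
bool → ( bool ) → Type
bool → ( bool ) → Prod → Type
bool → ( bool ) → Prod * Atom → Type
bool → ( bool ) → Atom * Atom → Type
bool → ( bool ) → a * Atom → Type
bool → ( bool ) → a * bool → Type
bool → ( bool ) → a * bool → Prod
bool → ( bool ) → a * bool → Atom
bool → ( bool ) → a * bool → bool

[Type [Prod [Atom bool]] → [Type [Prod [Atom ( [Type [Prod [Atom bool]]] )]] → [Type [Prod [Prod [Atom a]] * [Atom bool]] → [Type [Prod [Atom bool]]]]]]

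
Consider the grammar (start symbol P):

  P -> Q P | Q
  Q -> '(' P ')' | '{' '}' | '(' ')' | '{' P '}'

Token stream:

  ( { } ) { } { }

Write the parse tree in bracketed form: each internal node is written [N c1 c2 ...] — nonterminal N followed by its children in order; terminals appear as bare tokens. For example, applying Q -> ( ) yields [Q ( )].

P
Q P
( P ) P
( Q ) P
( { } ) P
( { } ) Q P
( { } ) { } P
( { } ) { } Q
( { } ) { } { }

[P [Q ( [P [Q { }]] )] [P [Q { }] [P [Q { }]]]]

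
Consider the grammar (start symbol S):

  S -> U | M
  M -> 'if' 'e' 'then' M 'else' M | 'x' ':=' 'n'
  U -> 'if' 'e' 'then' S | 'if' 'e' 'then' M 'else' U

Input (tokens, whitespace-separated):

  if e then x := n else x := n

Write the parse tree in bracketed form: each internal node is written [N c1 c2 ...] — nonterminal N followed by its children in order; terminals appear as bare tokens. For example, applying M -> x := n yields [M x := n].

[S [M if e then [M x := n] else [M x := n]]]

S
M
if e then M else M
if e then x := n else M
if e then x := n else x := n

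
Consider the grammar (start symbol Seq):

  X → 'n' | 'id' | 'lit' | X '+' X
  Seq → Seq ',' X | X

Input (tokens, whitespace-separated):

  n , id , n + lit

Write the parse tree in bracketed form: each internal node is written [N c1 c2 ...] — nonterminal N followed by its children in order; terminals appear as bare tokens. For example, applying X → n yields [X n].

Seq
Seq , X
Seq , X , X
X , X , X
n , X , X
n , id , X
n , id , X + X
n , id , n + X
n , id , n + lit

[Seq [Seq [Seq [X n]] , [X id]] , [X [X n] + [X lit]]]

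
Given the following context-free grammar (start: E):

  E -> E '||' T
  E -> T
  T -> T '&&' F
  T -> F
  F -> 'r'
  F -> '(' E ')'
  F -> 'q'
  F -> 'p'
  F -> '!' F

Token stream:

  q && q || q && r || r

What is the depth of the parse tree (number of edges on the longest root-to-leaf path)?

[E [E [E [T [T [F q]] && [F q]]] || [T [T [F q]] && [F r]]] || [T [F r]]]

6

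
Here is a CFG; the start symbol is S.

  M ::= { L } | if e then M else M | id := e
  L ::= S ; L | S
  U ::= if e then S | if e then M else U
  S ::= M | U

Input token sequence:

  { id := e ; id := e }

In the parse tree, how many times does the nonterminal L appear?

[S [M { [L [S [M id := e]] ; [L [S [M id := e]]]] }]]

2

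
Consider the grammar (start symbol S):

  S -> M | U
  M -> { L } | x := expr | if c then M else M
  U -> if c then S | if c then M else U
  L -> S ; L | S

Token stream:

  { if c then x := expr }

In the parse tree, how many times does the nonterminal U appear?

1

[S [M { [L [S [U if c then [S [M x := expr]]]]] }]]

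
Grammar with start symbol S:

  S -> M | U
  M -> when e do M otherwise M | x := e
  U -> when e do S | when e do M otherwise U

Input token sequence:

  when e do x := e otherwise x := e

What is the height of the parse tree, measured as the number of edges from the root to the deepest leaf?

[S [M when e do [M x := e] otherwise [M x := e]]]

3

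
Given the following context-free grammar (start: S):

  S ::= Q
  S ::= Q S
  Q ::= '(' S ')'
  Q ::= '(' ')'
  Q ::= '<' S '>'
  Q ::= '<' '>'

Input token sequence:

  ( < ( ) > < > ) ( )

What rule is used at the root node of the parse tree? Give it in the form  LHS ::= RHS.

[S [Q ( [S [Q < [S [Q ( )]] >] [S [Q < >]]] )] [S [Q ( )]]]

S ::= Q S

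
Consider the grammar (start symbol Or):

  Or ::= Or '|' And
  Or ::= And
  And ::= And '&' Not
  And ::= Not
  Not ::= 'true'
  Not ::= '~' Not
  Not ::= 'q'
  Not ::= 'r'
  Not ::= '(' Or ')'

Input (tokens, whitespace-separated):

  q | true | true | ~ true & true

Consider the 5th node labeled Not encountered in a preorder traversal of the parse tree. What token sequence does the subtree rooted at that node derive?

[Or [Or [Or [Or [And [Not q]]] | [And [Not true]]] | [And [Not true]]] | [And [And [Not ~ [Not true]]] & [Not true]]]

true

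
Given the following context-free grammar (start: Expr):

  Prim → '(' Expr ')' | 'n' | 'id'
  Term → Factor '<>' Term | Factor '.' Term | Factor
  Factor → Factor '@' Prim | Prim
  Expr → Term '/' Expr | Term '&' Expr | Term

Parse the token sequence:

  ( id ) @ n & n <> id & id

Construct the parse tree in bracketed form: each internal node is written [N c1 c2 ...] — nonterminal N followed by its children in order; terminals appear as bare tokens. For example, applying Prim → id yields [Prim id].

Expr
Term & Expr
Factor & Expr
Factor @ Prim & Expr
Prim @ Prim & Expr
( Expr ) @ Prim & Expr
( Term ) @ Prim & Expr
( Factor ) @ Prim & Expr
( Prim ) @ Prim & Expr
( id ) @ Prim & Expr
( id ) @ n & Expr
( id ) @ n & Term & Expr
( id ) @ n & Factor <> Term & Expr
( id ) @ n & Prim <> Term & Expr
( id ) @ n & n <> Term & Expr
( id ) @ n & n <> Factor & Expr
( id ) @ n & n <> Prim & Expr
( id ) @ n & n <> id & Expr
( id ) @ n & n <> id & Term
( id ) @ n & n <> id & Factor
( id ) @ n & n <> id & Prim
( id ) @ n & n <> id & id

[Expr [Term [Factor [Factor [Prim ( [Expr [Term [Factor [Prim id]]]] )]] @ [Prim n]]] & [Expr [Term [Factor [Prim n]] <> [Term [Factor [Prim id]]]] & [Expr [Term [Factor [Prim id]]]]]]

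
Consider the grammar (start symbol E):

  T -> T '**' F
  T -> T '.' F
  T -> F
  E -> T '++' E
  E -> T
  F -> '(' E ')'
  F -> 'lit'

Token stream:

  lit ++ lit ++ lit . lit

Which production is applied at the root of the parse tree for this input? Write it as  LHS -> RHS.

E -> T '++' E

[E [T [F lit]] ++ [E [T [F lit]] ++ [E [T [T [F lit]] . [F lit]]]]]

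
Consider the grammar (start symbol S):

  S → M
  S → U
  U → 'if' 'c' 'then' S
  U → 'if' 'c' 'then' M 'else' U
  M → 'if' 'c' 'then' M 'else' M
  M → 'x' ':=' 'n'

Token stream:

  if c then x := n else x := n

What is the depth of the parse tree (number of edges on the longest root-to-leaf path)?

3

[S [M if c then [M x := n] else [M x := n]]]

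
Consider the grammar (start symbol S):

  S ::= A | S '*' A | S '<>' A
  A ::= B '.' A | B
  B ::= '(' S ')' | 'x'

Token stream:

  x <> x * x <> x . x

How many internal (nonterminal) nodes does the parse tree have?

14

[S [S [S [S [A [B x]]] <> [A [B x]]] * [A [B x]]] <> [A [B x] . [A [B x]]]]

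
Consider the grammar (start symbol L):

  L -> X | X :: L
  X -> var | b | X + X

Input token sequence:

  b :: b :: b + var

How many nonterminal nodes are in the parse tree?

8

[L [X b] :: [L [X b] :: [L [X [X b] + [X var]]]]]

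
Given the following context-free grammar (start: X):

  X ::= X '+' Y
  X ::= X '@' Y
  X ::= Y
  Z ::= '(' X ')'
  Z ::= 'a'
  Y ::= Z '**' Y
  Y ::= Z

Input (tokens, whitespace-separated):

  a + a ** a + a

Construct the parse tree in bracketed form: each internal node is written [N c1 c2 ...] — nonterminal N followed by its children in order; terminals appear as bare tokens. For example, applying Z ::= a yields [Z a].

X
X + Y
X + Y + Y
Y + Y + Y
Z + Y + Y
a + Y + Y
a + Z ** Y + Y
a + a ** Y + Y
a + a ** Z + Y
a + a ** a + Y
a + a ** a + Z
a + a ** a + a

[X [X [X [Y [Z a]]] + [Y [Z a] ** [Y [Z a]]]] + [Y [Z a]]]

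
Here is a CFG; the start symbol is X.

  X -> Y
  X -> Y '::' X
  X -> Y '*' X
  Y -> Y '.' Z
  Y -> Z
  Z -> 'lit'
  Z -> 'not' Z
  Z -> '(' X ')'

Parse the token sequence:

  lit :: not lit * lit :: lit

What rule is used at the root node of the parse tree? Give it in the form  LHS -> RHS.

[X [Y [Z lit]] :: [X [Y [Z not [Z lit]]] * [X [Y [Z lit]] :: [X [Y [Z lit]]]]]]

X -> Y '::' X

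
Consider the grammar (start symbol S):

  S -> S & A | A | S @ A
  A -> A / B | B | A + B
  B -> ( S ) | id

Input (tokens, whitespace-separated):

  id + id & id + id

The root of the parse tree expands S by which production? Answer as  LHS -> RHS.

[S [S [A [A [B id]] + [B id]]] & [A [A [B id]] + [B id]]]

S -> S & A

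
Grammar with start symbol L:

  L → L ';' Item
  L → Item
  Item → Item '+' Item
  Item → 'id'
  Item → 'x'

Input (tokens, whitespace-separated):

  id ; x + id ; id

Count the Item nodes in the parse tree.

5

[L [L [L [Item id]] ; [Item [Item x] + [Item id]]] ; [Item id]]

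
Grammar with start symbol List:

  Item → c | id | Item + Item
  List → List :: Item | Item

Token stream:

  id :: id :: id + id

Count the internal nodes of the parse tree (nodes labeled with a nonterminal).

[List [List [List [Item id]] :: [Item id]] :: [Item [Item id] + [Item id]]]

8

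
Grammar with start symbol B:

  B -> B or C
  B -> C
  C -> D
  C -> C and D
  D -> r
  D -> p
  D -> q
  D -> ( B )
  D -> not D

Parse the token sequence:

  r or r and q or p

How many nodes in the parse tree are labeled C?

[B [B [B [C [D r]]] or [C [C [D r]] and [D q]]] or [C [D p]]]

4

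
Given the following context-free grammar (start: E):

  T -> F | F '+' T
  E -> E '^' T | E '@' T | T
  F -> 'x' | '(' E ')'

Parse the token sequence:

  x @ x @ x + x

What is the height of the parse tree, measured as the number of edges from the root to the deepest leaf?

5

[E [E [E [T [F x]]] @ [T [F x]]] @ [T [F x] + [T [F x]]]]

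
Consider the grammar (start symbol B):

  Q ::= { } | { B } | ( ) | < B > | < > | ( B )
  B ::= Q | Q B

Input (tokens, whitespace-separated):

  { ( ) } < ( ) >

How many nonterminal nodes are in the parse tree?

8

[B [Q { [B [Q ( )]] }] [B [Q < [B [Q ( )]] >]]]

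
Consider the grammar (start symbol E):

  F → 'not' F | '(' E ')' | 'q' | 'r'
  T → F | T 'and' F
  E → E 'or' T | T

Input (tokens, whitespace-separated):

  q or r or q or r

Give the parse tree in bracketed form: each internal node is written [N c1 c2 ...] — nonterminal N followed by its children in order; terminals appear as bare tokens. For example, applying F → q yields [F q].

E
E or T
E or T or T
E or T or T or T
T or T or T or T
F or T or T or T
q or T or T or T
q or F or T or T
q or r or T or T
q or r or F or T
q or r or q or T
q or r or q or F
q or r or q or r

[E [E [E [E [T [F q]]] or [T [F r]]] or [T [F q]]] or [T [F r]]]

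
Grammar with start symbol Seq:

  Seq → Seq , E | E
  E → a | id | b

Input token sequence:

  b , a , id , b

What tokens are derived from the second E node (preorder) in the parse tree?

a

[Seq [Seq [Seq [Seq [E b]] , [E a]] , [E id]] , [E b]]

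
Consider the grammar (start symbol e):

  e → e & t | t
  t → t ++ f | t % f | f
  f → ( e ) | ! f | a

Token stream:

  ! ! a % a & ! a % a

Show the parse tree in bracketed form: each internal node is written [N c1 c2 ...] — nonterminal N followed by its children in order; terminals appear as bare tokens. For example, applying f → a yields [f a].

e
e & t
t & t
t % f & t
f % f & t
! f % f & t
! ! f % f & t
! ! a % f & t
! ! a % a & t
! ! a % a & t % f
! ! a % a & f % f
! ! a % a & ! f % f
! ! a % a & ! a % f
! ! a % a & ! a % a

[e [e [t [t [f ! [f ! [f a]]]] % [f a]]] & [t [t [f ! [f a]]] % [f a]]]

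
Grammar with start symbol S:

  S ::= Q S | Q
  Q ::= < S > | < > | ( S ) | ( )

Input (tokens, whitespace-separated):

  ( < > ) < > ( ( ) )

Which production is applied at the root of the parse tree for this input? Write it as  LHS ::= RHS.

[S [Q ( [S [Q < >]] )] [S [Q < >] [S [Q ( [S [Q ( )]] )]]]]

S ::= Q S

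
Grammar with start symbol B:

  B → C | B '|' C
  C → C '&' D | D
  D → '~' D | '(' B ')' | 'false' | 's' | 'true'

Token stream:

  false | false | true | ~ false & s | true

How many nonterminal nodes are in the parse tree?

[B [B [B [B [B [C [D false]]] | [C [D false]]] | [C [D true]]] | [C [C [D ~ [D false]]] & [D s]]] | [C [D true]]]

18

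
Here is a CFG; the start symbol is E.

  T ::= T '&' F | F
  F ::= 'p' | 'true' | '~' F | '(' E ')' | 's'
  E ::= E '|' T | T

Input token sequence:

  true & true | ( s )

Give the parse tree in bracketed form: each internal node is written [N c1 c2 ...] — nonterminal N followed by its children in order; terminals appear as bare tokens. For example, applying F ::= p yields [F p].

[E [E [T [T [F true]] & [F true]]] | [T [F ( [E [T [F s]]] )]]]

E
E | T
T | T
T & F | T
F & F | T
true & F | T
true & true | T
true & true | F
true & true | ( E )
true & true | ( T )
true & true | ( F )
true & true | ( s )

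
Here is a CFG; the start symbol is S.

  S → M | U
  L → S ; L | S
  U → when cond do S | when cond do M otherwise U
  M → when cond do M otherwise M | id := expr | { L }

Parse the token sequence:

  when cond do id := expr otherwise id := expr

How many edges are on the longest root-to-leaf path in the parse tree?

3

[S [M when cond do [M id := expr] otherwise [M id := expr]]]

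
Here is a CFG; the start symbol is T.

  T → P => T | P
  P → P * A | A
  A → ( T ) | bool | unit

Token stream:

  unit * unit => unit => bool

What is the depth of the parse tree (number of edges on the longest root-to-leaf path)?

5

[T [P [P [A unit]] * [A unit]] => [T [P [A unit]] => [T [P [A bool]]]]]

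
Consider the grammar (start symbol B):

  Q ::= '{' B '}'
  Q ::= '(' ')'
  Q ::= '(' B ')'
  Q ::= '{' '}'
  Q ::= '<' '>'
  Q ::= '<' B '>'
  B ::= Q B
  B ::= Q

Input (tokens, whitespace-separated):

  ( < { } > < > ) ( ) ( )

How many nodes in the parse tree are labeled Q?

[B [Q ( [B [Q < [B [Q { }]] >] [B [Q < >]]] )] [B [Q ( )] [B [Q ( )]]]]

6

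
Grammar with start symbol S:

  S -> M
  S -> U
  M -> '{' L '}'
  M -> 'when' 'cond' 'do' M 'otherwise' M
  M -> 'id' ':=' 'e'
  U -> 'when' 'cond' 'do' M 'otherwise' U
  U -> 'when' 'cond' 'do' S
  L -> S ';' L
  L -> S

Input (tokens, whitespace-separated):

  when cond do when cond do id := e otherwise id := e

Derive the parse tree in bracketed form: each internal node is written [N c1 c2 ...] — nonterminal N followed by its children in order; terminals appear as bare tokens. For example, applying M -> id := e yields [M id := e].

[S [U when cond do [S [M when cond do [M id := e] otherwise [M id := e]]]]]

S
U
when cond do S
when cond do M
when cond do when cond do M otherwise M
when cond do when cond do id := e otherwise M
when cond do when cond do id := e otherwise id := e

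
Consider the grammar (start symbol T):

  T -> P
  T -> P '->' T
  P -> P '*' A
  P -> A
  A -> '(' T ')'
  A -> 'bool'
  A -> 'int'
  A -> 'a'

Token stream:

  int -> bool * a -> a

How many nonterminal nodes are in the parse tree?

[T [P [A int]] -> [T [P [P [A bool]] * [A a]] -> [T [P [A a]]]]]

11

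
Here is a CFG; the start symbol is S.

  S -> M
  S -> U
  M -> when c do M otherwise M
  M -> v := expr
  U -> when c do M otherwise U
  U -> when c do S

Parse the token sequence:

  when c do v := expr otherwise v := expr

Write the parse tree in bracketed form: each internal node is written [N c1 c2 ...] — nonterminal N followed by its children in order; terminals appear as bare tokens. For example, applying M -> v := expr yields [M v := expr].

[S [M when c do [M v := expr] otherwise [M v := expr]]]

S
M
when c do M otherwise M
when c do v := expr otherwise M
when c do v := expr otherwise v := expr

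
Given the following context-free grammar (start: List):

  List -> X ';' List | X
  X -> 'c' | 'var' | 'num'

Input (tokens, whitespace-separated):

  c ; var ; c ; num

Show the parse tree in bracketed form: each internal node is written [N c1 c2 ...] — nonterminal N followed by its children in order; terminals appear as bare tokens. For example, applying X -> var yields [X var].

[List [X c] ; [List [X var] ; [List [X c] ; [List [X num]]]]]

List
X ; List
c ; List
c ; X ; List
c ; var ; List
c ; var ; X ; List
c ; var ; c ; List
c ; var ; c ; X
c ; var ; c ; num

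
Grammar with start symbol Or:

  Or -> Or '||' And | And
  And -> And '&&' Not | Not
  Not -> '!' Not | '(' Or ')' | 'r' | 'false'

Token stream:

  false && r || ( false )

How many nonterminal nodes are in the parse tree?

11

[Or [Or [And [And [Not false]] && [Not r]]] || [And [Not ( [Or [And [Not false]]] )]]]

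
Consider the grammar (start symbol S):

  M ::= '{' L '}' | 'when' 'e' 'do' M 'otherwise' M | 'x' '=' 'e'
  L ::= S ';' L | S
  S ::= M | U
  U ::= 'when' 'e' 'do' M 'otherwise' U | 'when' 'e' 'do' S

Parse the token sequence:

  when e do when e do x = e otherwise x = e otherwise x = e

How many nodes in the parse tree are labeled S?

1

[S [M when e do [M when e do [M x = e] otherwise [M x = e]] otherwise [M x = e]]]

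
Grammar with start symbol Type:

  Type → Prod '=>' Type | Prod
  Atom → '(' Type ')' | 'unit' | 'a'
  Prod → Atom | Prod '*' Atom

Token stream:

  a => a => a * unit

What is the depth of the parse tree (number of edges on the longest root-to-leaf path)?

6

[Type [Prod [Atom a]] => [Type [Prod [Atom a]] => [Type [Prod [Prod [Atom a]] * [Atom unit]]]]]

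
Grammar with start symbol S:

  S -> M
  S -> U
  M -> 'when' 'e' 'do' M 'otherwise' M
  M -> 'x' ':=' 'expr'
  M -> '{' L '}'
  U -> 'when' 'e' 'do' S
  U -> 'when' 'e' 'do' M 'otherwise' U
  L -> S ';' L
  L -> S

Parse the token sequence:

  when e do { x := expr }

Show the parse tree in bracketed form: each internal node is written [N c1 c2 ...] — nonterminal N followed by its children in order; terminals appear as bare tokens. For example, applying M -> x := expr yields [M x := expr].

[S [U when e do [S [M { [L [S [M x := expr]]] }]]]]

S
U
when e do S
when e do M
when e do { L }
when e do { S }
when e do { M }
when e do { x := expr }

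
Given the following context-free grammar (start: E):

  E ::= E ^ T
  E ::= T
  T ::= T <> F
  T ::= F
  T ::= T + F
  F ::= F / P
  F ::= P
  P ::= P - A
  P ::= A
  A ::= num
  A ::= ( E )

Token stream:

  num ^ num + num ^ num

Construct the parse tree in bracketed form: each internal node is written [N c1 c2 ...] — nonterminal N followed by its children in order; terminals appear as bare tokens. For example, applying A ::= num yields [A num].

[E [E [E [T [F [P [A num]]]]] ^ [T [T [F [P [A num]]]] + [F [P [A num]]]]] ^ [T [F [P [A num]]]]]

E
E ^ T
E ^ T ^ T
T ^ T ^ T
F ^ T ^ T
P ^ T ^ T
A ^ T ^ T
num ^ T ^ T
num ^ T + F ^ T
num ^ F + F ^ T
num ^ P + F ^ T
num ^ A + F ^ T
num ^ num + F ^ T
num ^ num + P ^ T
num ^ num + A ^ T
num ^ num + num ^ T
num ^ num + num ^ F
num ^ num + num ^ P
num ^ num + num ^ A
num ^ num + num ^ num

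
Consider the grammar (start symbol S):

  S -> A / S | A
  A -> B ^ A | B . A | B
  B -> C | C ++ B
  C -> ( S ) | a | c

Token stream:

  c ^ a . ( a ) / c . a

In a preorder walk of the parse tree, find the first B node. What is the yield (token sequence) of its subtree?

[S [A [B [C c]] ^ [A [B [C a]] . [A [B [C ( [S [A [B [C a]]]] )]]]]] / [S [A [B [C c]] . [A [B [C a]]]]]]

c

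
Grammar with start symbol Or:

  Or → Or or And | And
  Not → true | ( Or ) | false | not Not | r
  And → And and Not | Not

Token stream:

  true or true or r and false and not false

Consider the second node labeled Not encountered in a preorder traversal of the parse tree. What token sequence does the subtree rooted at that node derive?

[Or [Or [Or [And [Not true]]] or [And [Not true]]] or [And [And [And [Not r]] and [Not false]] and [Not not [Not false]]]]

true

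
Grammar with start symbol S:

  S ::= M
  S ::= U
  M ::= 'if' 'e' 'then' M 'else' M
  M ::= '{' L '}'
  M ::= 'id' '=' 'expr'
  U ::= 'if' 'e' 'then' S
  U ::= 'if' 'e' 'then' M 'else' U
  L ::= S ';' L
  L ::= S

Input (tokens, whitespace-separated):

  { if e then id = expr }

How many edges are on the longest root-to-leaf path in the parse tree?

7

[S [M { [L [S [U if e then [S [M id = expr]]]]] }]]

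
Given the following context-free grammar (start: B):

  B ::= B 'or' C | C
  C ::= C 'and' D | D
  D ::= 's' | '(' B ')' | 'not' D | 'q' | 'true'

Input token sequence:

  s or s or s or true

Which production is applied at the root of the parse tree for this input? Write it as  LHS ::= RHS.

B ::= B 'or' C

[B [B [B [B [C [D s]]] or [C [D s]]] or [C [D s]]] or [C [D true]]]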